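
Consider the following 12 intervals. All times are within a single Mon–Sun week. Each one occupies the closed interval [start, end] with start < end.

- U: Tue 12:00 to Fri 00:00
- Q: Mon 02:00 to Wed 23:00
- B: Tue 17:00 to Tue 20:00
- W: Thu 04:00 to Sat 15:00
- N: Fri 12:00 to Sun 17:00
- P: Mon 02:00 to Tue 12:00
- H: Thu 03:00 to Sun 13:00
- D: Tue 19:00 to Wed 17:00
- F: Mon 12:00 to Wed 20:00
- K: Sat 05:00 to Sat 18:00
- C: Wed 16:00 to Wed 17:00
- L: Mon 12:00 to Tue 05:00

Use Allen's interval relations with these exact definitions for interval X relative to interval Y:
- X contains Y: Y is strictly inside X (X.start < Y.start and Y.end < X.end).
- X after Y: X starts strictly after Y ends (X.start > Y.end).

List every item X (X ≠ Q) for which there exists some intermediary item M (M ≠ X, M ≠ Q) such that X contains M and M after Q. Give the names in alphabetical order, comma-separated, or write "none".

Target Q = [Mon 02:00, Wed 23:00].
Intermediaries M with M after Q: H, K, N, W.
Via H — items with X contains H: none.
Via K — items with X contains K: H, N.
Via N — items with X contains N: none.
Via W — items with X contains W: H.
Union: H, N.

H, N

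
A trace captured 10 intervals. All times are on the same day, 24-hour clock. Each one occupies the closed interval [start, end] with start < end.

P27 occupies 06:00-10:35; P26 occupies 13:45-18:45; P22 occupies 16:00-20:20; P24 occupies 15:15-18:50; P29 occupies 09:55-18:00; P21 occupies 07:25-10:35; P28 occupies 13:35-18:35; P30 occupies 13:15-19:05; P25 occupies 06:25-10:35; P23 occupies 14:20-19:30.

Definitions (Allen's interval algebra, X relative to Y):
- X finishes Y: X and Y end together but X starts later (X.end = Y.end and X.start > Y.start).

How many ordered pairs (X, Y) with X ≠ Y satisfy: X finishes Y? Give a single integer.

Checking all 90 ordered pairs for relation 'finishes'; matching pairs in alphabetical order:
(P21, P25): P21 finishes P25 ✓
(P21, P27): P21 finishes P27 ✓
(P25, P27): P25 finishes P27 ✓
Count: 3.

3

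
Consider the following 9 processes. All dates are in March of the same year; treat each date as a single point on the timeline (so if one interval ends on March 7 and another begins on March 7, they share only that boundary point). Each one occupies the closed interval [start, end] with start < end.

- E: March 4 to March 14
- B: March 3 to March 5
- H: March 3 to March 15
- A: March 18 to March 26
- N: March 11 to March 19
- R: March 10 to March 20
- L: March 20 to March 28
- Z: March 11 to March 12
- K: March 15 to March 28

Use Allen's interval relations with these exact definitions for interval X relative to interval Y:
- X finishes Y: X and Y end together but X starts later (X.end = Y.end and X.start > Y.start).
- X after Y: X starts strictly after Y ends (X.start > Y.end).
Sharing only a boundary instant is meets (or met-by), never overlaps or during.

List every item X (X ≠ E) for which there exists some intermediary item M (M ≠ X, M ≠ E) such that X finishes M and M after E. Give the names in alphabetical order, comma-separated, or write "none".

Target E = [March 4, March 14].
Intermediaries M with M after E: A, K, L.
Via A — items with X finishes A: none.
Via K — items with X finishes K: L.
Via L — items with X finishes L: none.
Union: L.

L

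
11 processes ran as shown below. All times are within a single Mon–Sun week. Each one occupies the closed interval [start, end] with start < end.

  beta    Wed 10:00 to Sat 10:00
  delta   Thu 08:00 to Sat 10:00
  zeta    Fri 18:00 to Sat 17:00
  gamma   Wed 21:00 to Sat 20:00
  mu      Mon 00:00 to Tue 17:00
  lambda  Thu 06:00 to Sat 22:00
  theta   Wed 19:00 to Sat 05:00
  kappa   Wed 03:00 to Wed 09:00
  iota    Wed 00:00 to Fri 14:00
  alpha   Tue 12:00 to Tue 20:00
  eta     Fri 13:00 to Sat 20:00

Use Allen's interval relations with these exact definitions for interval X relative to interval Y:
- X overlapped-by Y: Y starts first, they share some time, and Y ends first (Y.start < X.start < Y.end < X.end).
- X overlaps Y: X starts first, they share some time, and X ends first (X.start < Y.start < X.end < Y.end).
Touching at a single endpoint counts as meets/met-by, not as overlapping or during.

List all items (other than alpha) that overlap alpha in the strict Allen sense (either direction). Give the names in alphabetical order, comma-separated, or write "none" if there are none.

mu

Target alpha = [Tue 12:00, Tue 20:00].
beta [Wed 10:00, Sat 10:00] → after → no.
delta [Thu 08:00, Sat 10:00] → after → no.
eta [Fri 13:00, Sat 20:00] → after → no.
gamma [Wed 21:00, Sat 20:00] → after → no.
iota [Wed 00:00, Fri 14:00] → after → no.
kappa [Wed 03:00, Wed 09:00] → after → no.
lambda [Thu 06:00, Sat 22:00] → after → no.
mu [Mon 00:00, Tue 17:00] → overlaps → yes.
theta [Wed 19:00, Sat 05:00] → after → no.
zeta [Fri 18:00, Sat 17:00] → after → no.
Result: mu.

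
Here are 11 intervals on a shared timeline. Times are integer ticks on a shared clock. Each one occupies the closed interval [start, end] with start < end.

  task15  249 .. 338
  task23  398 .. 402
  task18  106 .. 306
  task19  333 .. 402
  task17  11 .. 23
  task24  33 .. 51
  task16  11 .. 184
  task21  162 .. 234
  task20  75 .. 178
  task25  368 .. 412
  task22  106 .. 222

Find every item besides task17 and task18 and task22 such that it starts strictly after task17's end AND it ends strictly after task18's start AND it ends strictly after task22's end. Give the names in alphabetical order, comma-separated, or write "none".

task15, task19, task21, task23, task25

Conditions: its start is strictly after task17's end (X.start > 23) AND its end is strictly after task18's start (X.end > 106) AND its end is strictly after task22's end (X.end > 222).
task15: start 249 > 23? ✓; end 338 > 106? ✓; end 338 > 222? ✓ → yes.
task16: start 11 > 23? ✗; end 184 > 106? ✓; end 184 > 222? ✗ → no.
task19: start 333 > 23? ✓; end 402 > 106? ✓; end 402 > 222? ✓ → yes.
task20: start 75 > 23? ✓; end 178 > 106? ✓; end 178 > 222? ✗ → no.
task21: start 162 > 23? ✓; end 234 > 106? ✓; end 234 > 222? ✓ → yes.
task23: start 398 > 23? ✓; end 402 > 106? ✓; end 402 > 222? ✓ → yes.
task24: start 33 > 23? ✓; end 51 > 106? ✗; end 51 > 222? ✗ → no.
task25: start 368 > 23? ✓; end 412 > 106? ✓; end 412 > 222? ✓ → yes.
Result: task15, task19, task21, task23, task25.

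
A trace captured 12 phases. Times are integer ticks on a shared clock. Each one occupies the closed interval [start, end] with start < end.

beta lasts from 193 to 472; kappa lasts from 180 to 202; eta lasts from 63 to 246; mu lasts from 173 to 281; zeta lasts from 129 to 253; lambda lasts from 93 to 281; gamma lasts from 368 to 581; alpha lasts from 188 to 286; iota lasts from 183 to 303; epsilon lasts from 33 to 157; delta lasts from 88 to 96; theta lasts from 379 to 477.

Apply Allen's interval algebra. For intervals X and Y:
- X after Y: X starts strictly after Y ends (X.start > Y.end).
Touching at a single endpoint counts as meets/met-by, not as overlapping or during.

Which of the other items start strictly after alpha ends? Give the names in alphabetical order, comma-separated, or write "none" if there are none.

Target alpha = [188, 286].
beta [193, 472] → overlapped-by → no.
delta [88, 96] → before → no.
epsilon [33, 157] → before → no.
eta [63, 246] → overlaps → no.
gamma [368, 581] → after → yes.
iota [183, 303] → contains → no.
kappa [180, 202] → overlaps → no.
lambda [93, 281] → overlaps → no.
mu [173, 281] → overlaps → no.
theta [379, 477] → after → yes.
zeta [129, 253] → overlaps → no.
Result: gamma, theta.

gamma, theta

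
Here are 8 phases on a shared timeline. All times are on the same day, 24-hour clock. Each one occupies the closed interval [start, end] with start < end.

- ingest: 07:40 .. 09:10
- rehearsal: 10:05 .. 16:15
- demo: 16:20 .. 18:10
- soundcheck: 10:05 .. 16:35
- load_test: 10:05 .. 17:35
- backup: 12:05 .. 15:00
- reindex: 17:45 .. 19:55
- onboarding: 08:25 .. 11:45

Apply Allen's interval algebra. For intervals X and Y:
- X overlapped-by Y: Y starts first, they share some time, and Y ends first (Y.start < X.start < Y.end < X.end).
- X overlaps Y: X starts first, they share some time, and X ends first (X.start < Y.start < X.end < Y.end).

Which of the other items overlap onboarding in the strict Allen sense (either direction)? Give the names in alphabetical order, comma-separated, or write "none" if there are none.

ingest, load_test, rehearsal, soundcheck

Target onboarding = [08:25, 11:45].
backup [12:05, 15:00] → after → no.
demo [16:20, 18:10] → after → no.
ingest [07:40, 09:10] → overlaps → yes.
load_test [10:05, 17:35] → overlapped-by → yes.
rehearsal [10:05, 16:15] → overlapped-by → yes.
reindex [17:45, 19:55] → after → no.
soundcheck [10:05, 16:35] → overlapped-by → yes.
Result: ingest, load_test, rehearsal, soundcheck.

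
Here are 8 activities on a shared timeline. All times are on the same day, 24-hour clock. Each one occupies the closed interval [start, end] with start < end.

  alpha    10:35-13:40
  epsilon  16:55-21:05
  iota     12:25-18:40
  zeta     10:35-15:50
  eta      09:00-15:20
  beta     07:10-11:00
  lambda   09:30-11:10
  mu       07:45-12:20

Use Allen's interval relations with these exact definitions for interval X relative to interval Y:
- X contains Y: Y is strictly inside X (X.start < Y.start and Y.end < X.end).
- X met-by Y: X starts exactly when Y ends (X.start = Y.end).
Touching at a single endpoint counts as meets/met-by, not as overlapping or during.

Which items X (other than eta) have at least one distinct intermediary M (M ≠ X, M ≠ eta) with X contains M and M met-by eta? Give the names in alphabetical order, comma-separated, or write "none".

Target eta = [09:00, 15:20].
Intermediaries M with M met-by eta: none.
Union: none.

none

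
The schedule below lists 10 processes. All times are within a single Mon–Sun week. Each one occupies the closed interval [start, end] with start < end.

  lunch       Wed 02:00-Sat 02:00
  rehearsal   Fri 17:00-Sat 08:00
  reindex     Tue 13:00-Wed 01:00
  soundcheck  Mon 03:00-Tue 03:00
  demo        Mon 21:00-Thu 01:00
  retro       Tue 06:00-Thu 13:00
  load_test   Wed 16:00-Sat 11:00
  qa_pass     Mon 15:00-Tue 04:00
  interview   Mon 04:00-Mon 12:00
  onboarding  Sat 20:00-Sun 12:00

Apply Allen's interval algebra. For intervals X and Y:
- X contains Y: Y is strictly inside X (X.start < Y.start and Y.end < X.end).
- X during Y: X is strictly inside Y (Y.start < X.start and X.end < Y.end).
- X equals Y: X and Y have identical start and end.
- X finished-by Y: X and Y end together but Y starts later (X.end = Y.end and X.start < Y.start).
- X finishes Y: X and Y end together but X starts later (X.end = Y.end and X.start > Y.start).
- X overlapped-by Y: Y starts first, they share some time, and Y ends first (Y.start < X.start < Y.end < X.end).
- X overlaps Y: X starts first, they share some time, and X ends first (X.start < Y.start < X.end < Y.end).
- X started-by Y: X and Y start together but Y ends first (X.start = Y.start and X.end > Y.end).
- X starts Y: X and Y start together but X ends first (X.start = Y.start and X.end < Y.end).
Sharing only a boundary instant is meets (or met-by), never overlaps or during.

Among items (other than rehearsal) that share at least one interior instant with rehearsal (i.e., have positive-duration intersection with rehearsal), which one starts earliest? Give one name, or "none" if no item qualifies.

lunch

Target rehearsal = [Fri 17:00, Sat 08:00].
demo [Mon 21:00, Thu 01:00] → before → excluded.
interview [Mon 04:00, Mon 12:00] → before → excluded.
load_test [Wed 16:00, Sat 11:00] → contains → candidate.
lunch [Wed 02:00, Sat 02:00] → overlaps → candidate.
onboarding [Sat 20:00, Sun 12:00] → after → excluded.
qa_pass [Mon 15:00, Tue 04:00] → before → excluded.
reindex [Tue 13:00, Wed 01:00] → before → excluded.
retro [Tue 06:00, Thu 13:00] → before → excluded.
soundcheck [Mon 03:00, Tue 03:00] → before → excluded.
Among candidates, earliest start is Wed 02:00 → lunch.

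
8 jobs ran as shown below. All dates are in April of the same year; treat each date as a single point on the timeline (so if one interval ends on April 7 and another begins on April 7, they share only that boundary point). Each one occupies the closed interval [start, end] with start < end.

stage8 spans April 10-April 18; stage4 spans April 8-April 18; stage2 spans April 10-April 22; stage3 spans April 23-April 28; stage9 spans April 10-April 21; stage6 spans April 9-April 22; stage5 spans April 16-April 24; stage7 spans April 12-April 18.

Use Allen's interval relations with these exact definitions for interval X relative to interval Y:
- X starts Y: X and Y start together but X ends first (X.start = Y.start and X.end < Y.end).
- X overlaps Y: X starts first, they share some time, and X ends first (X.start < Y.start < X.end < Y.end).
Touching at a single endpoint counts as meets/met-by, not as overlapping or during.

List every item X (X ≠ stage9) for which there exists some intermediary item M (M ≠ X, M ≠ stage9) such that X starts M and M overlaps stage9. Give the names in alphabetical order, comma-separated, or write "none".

none

Target stage9 = [April 10, April 21].
Intermediaries M with M overlaps stage9: stage4.
Via stage4 — items with X starts stage4: none.
Union: none.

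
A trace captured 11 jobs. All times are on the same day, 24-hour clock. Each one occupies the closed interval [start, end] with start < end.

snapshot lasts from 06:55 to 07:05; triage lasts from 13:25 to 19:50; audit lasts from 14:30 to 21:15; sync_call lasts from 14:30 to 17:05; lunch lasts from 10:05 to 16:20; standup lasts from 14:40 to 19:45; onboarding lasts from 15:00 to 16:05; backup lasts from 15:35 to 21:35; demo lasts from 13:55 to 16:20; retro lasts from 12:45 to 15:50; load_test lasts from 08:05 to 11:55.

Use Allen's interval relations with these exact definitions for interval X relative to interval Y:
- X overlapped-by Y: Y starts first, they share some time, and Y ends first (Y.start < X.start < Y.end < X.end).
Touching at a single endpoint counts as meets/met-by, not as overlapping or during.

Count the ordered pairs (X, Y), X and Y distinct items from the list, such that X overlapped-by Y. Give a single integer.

Checking all 110 ordered pairs for relation 'overlapped-by'; matching pairs in alphabetical order:
(audit, demo): audit overlapped-by demo ✓
(audit, lunch): audit overlapped-by lunch ✓
(audit, retro): audit overlapped-by retro ✓
(audit, triage): audit overlapped-by triage ✓
(backup, audit): backup overlapped-by audit ✓
(backup, demo): backup overlapped-by demo ✓
(backup, lunch): backup overlapped-by lunch ✓
(backup, onboarding): backup overlapped-by onboarding ✓
(backup, retro): backup overlapped-by retro ✓
(backup, standup): backup overlapped-by standup ✓
(backup, sync_call): backup overlapped-by sync_call ✓
(backup, triage): backup overlapped-by triage ✓
(demo, retro): demo overlapped-by retro ✓
(lunch, load_test): lunch overlapped-by load_test ✓
(onboarding, retro): onboarding overlapped-by retro ✓
(standup, demo): standup overlapped-by demo ✓
(standup, lunch): standup overlapped-by lunch ✓
(standup, retro): standup overlapped-by retro ✓
(standup, sync_call): standup overlapped-by sync_call ✓
(sync_call, demo): sync_call overlapped-by demo ✓
(sync_call, lunch): sync_call overlapped-by lunch ✓
(sync_call, retro): sync_call overlapped-by retro ✓
(triage, lunch): triage overlapped-by lunch ✓
(triage, retro): triage overlapped-by retro ✓
Count: 24.

24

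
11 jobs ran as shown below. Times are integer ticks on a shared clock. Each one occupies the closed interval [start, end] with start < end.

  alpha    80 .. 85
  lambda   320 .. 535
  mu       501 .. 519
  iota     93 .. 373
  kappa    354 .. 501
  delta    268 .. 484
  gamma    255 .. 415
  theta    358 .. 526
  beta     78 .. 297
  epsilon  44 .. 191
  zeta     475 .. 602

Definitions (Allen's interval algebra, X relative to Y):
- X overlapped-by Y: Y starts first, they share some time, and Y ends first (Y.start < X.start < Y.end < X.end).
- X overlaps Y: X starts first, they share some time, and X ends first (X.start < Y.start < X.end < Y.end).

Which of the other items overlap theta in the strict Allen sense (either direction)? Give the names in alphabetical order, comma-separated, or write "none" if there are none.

delta, gamma, iota, kappa, zeta

Target theta = [358, 526].
alpha [80, 85] → before → no.
beta [78, 297] → before → no.
delta [268, 484] → overlaps → yes.
epsilon [44, 191] → before → no.
gamma [255, 415] → overlaps → yes.
iota [93, 373] → overlaps → yes.
kappa [354, 501] → overlaps → yes.
lambda [320, 535] → contains → no.
mu [501, 519] → during → no.
zeta [475, 602] → overlapped-by → yes.
Result: delta, gamma, iota, kappa, zeta.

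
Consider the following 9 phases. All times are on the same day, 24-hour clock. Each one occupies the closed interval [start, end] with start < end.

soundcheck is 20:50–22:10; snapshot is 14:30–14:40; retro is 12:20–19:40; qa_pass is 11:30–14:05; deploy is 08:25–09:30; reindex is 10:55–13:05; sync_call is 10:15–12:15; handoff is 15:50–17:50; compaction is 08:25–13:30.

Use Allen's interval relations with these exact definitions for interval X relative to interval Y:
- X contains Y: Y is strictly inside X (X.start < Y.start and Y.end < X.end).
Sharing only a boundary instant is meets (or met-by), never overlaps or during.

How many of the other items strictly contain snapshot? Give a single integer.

Target snapshot = [14:30, 14:40].
compaction [08:25, 13:30] → before → no.
deploy [08:25, 09:30] → before → no.
handoff [15:50, 17:50] → after → no.
qa_pass [11:30, 14:05] → before → no.
reindex [10:55, 13:05] → before → no.
retro [12:20, 19:40] → contains → counts.
soundcheck [20:50, 22:10] → after → no.
sync_call [10:15, 12:15] → before → no.
Total: 1.

1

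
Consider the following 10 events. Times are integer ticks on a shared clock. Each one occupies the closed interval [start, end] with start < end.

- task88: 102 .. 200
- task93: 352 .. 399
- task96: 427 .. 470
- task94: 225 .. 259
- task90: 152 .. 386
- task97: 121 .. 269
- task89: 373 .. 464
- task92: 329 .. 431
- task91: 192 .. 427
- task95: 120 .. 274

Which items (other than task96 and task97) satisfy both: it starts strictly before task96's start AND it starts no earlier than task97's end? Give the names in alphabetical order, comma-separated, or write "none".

Conditions: its start is strictly before task96's start (X.start < 427) AND its start is no earlier than task97's end (X.start >= 269).
task88: start 102 < 427? ✓; start 102 >= 269? ✗ → no.
task89: start 373 < 427? ✓; start 373 >= 269? ✓ → yes.
task90: start 152 < 427? ✓; start 152 >= 269? ✗ → no.
task91: start 192 < 427? ✓; start 192 >= 269? ✗ → no.
task92: start 329 < 427? ✓; start 329 >= 269? ✓ → yes.
task93: start 352 < 427? ✓; start 352 >= 269? ✓ → yes.
task94: start 225 < 427? ✓; start 225 >= 269? ✗ → no.
task95: start 120 < 427? ✓; start 120 >= 269? ✗ → no.
Result: task89, task92, task93.

task89, task92, task93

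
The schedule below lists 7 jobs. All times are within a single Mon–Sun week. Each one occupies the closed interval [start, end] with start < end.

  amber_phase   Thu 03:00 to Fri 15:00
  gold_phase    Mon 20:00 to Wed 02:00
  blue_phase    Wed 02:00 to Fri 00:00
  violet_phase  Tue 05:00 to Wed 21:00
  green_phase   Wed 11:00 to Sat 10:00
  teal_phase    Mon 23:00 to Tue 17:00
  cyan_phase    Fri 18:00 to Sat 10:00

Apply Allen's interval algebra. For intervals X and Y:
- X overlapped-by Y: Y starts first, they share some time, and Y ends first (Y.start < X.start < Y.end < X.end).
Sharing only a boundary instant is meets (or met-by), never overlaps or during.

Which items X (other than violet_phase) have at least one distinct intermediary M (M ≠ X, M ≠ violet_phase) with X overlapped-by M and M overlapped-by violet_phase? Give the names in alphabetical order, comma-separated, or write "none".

Target violet_phase = [Tue 05:00, Wed 21:00].
Intermediaries M with M overlapped-by violet_phase: blue_phase, green_phase.
Via blue_phase — items with X overlapped-by blue_phase: amber_phase, green_phase.
Via green_phase — items with X overlapped-by green_phase: none.
Union: amber_phase, green_phase.

amber_phase, green_phase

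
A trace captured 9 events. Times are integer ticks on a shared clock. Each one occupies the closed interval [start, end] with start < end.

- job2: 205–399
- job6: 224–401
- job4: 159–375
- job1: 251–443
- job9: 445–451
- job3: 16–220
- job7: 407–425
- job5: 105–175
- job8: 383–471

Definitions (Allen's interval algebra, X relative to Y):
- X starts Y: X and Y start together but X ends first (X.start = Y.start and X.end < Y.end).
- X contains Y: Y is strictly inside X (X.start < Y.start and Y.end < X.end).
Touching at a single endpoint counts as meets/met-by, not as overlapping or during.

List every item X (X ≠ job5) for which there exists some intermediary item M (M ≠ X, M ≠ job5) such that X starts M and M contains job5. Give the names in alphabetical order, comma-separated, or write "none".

Target job5 = [105, 175].
Intermediaries M with M contains job5: job3.
Via job3 — items with X starts job3: none.
Union: none.

none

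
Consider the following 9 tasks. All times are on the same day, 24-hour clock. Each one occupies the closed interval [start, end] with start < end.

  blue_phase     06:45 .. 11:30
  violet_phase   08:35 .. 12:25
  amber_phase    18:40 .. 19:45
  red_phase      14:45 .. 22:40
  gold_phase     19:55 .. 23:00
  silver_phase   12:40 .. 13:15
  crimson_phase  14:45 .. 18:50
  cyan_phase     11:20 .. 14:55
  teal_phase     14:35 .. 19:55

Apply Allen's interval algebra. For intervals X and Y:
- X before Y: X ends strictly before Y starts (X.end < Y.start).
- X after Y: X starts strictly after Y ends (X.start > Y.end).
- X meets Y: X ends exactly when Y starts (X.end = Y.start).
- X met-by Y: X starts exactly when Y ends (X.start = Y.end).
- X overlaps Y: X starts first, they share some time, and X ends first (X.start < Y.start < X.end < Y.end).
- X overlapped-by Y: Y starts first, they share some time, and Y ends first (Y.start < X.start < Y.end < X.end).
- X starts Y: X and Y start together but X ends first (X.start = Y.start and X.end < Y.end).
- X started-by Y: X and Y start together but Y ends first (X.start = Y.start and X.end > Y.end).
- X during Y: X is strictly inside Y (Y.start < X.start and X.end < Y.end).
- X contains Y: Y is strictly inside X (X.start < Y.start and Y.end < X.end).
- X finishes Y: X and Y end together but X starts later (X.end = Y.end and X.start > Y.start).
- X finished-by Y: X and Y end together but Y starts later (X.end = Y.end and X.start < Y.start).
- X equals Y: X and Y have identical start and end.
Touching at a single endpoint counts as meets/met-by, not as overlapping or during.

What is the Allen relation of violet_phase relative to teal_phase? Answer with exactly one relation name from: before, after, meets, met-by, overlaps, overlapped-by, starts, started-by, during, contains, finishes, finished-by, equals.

before

violet_phase = [08:35, 12:25]; teal_phase = [14:35, 19:55].
Compare endpoints: violet_phase.start < teal_phase.start, violet_phase.start < teal_phase.end, violet_phase.end < teal_phase.start, violet_phase.end < teal_phase.end.
That pattern is 'before'.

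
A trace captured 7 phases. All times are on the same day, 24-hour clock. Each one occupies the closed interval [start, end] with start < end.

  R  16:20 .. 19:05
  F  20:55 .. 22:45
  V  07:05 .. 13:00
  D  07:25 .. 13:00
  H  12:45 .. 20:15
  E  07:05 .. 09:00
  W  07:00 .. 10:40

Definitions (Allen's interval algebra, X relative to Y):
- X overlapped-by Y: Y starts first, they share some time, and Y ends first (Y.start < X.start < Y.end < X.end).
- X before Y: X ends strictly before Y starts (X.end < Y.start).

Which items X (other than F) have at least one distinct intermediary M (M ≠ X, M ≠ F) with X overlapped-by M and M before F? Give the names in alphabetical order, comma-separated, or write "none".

D, H, V

Target F = [20:55, 22:45].
Intermediaries M with M before F: D, E, H, R, V, W.
Via D — items with X overlapped-by D: H.
Via E — items with X overlapped-by E: D.
Via H — items with X overlapped-by H: none.
Via R — items with X overlapped-by R: none.
Via V — items with X overlapped-by V: H.
Via W — items with X overlapped-by W: D, V.
Union: D, H, V.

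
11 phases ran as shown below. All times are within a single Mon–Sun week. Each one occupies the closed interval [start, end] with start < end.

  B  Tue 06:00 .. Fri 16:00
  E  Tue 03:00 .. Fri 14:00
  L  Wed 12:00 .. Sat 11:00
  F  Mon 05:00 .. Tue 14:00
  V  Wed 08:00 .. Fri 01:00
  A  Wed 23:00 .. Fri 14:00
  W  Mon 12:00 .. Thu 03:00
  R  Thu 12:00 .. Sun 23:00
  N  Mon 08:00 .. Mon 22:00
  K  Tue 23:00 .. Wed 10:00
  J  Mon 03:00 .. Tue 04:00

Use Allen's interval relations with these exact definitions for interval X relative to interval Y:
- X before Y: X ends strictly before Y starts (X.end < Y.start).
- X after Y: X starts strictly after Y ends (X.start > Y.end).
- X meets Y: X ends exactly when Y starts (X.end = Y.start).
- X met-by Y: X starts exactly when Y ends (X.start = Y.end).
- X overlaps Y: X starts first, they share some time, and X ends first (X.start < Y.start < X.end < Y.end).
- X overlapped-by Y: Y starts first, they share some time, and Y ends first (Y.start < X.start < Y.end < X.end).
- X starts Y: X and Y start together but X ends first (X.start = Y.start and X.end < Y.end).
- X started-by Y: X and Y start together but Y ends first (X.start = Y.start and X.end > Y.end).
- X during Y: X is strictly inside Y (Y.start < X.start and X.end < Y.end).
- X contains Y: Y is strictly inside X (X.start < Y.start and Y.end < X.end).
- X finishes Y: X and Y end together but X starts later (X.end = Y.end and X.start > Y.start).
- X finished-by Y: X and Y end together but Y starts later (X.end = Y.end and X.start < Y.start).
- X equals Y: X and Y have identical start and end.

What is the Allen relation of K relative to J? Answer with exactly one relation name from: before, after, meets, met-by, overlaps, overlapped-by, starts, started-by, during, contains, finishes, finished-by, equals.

after

K = [Tue 23:00, Wed 10:00]; J = [Mon 03:00, Tue 04:00].
Compare endpoints: K.start > J.start, K.start > J.end, K.end > J.start, K.end > J.end.
That pattern is 'after'.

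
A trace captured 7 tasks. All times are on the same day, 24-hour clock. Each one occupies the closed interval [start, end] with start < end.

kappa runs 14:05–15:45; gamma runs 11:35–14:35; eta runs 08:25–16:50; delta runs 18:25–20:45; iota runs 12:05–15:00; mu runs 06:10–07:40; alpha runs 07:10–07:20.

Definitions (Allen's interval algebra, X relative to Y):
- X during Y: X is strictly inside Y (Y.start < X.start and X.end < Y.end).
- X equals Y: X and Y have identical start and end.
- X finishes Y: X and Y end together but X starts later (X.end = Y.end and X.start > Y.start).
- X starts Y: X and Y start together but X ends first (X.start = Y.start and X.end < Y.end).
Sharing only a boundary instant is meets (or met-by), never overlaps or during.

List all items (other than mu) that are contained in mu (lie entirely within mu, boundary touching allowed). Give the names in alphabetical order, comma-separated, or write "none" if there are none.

alpha

Target mu = [06:10, 07:40].
alpha [07:10, 07:20] → during → yes.
delta [18:25, 20:45] → after → no.
eta [08:25, 16:50] → after → no.
gamma [11:35, 14:35] → after → no.
iota [12:05, 15:00] → after → no.
kappa [14:05, 15:45] → after → no.
Result: alpha.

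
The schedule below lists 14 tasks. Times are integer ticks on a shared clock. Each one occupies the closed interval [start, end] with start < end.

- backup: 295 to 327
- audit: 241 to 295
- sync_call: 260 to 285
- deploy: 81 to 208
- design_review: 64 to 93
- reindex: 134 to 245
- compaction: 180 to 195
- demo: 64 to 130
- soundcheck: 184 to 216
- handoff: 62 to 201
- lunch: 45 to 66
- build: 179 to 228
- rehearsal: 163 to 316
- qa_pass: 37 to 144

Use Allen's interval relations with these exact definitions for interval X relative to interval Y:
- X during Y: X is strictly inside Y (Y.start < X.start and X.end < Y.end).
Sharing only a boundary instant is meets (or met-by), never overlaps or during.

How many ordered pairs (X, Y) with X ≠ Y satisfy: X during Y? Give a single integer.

18

Checking all 182 ordered pairs for relation 'during'; matching pairs in alphabetical order:
(audit, rehearsal): audit during rehearsal ✓
(build, rehearsal): build during rehearsal ✓
(build, reindex): build during reindex ✓
(compaction, build): compaction during build ✓
(compaction, deploy): compaction during deploy ✓
(compaction, handoff): compaction during handoff ✓
(compaction, rehearsal): compaction during rehearsal ✓
(compaction, reindex): compaction during reindex ✓
(demo, handoff): demo during handoff ✓
(demo, qa_pass): demo during qa_pass ✓
(design_review, handoff): design_review during handoff ✓
(design_review, qa_pass): design_review during qa_pass ✓
(lunch, qa_pass): lunch during qa_pass ✓
(soundcheck, build): soundcheck during build ✓
(soundcheck, rehearsal): soundcheck during rehearsal ✓
(soundcheck, reindex): soundcheck during reindex ✓
(sync_call, audit): sync_call during audit ✓
(sync_call, rehearsal): sync_call during rehearsal ✓
Count: 18.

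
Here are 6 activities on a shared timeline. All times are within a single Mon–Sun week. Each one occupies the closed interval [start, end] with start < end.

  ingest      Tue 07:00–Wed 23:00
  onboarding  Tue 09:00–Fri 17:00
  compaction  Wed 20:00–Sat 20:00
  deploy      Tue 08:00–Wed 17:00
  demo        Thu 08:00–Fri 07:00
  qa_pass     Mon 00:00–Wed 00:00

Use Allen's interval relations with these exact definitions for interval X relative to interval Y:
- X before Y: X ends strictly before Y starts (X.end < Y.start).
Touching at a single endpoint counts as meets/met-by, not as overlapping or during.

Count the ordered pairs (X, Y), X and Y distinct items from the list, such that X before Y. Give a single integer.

5

Checking all 30 ordered pairs for relation 'before'; matching pairs in alphabetical order:
(deploy, compaction): deploy before compaction ✓
(deploy, demo): deploy before demo ✓
(ingest, demo): ingest before demo ✓
(qa_pass, compaction): qa_pass before compaction ✓
(qa_pass, demo): qa_pass before demo ✓
Count: 5.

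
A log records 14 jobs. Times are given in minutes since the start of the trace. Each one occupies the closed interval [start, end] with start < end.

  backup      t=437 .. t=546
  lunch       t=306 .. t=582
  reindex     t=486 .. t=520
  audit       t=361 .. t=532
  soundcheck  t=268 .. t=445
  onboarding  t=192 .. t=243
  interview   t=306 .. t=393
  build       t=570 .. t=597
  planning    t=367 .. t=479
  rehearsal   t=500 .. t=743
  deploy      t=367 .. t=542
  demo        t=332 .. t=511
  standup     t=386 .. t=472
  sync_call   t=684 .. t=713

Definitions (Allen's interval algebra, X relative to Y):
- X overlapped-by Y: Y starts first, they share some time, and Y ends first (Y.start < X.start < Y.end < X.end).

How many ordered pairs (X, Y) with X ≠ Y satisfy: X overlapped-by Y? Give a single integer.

28

Checking all 182 ordered pairs for relation 'overlapped-by'; matching pairs in alphabetical order:
(audit, demo): audit overlapped-by demo ✓
(audit, interview): audit overlapped-by interview ✓
(audit, soundcheck): audit overlapped-by soundcheck ✓
(backup, audit): backup overlapped-by audit ✓
(backup, demo): backup overlapped-by demo ✓
(backup, deploy): backup overlapped-by deploy ✓
(backup, planning): backup overlapped-by planning ✓
(backup, soundcheck): backup overlapped-by soundcheck ✓
(backup, standup): backup overlapped-by standup ✓
(build, lunch): build overlapped-by lunch ✓
(demo, interview): demo overlapped-by interview ✓
(demo, soundcheck): demo overlapped-by soundcheck ✓
(deploy, audit): deploy overlapped-by audit ✓
(deploy, demo): deploy overlapped-by demo ✓
(deploy, interview): deploy overlapped-by interview ✓
(deploy, soundcheck): deploy overlapped-by soundcheck ✓
(lunch, soundcheck): lunch overlapped-by soundcheck ✓
(planning, interview): planning overlapped-by interview ✓
(planning, soundcheck): planning overlapped-by soundcheck ✓
(rehearsal, audit): rehearsal overlapped-by audit ✓
(rehearsal, backup): rehearsal overlapped-by backup ✓
(rehearsal, demo): rehearsal overlapped-by demo ✓
(rehearsal, deploy): rehearsal overlapped-by deploy ✓
(rehearsal, lunch): rehearsal overlapped-by lunch ✓
... plus 4 further pairs not listed.
Count: 28.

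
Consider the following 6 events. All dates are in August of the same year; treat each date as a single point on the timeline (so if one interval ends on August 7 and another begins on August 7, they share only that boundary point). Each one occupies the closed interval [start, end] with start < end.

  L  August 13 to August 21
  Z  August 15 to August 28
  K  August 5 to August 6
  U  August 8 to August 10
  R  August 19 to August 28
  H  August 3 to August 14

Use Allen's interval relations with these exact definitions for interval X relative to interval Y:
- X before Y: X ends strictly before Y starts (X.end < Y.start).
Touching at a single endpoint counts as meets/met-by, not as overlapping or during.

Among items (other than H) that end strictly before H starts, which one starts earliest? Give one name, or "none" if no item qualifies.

Target H = [August 3, August 14].
K [August 5, August 6] → during → excluded.
L [August 13, August 21] → overlapped-by → excluded.
R [August 19, August 28] → after → excluded.
U [August 8, August 10] → during → excluded.
Z [August 15, August 28] → after → excluded.
No candidates → none.

none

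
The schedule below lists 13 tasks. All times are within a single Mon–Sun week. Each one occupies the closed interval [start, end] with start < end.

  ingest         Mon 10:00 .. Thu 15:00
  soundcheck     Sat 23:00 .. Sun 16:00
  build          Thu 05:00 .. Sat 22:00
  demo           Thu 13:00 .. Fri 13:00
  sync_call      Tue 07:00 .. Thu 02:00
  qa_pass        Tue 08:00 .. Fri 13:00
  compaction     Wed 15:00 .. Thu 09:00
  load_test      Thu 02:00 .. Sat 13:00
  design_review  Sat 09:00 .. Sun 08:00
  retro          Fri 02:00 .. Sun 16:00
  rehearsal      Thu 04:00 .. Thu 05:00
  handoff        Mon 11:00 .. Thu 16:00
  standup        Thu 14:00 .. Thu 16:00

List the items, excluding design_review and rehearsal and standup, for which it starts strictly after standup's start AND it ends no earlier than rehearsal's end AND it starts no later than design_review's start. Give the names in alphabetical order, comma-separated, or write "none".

retro

Conditions: its start is strictly after standup's start (X.start > Thu 14:00) AND its end is no earlier than rehearsal's end (X.end >= Thu 05:00) AND its start is no later than design_review's start (X.start <= Sat 09:00).
build: start Thu 05:00 > Thu 14:00? ✗; end Sat 22:00 >= Thu 05:00? ✓; start Thu 05:00 <= Sat 09:00? ✓ → no.
compaction: start Wed 15:00 > Thu 14:00? ✗; end Thu 09:00 >= Thu 05:00? ✓; start Wed 15:00 <= Sat 09:00? ✓ → no.
demo: start Thu 13:00 > Thu 14:00? ✗; end Fri 13:00 >= Thu 05:00? ✓; start Thu 13:00 <= Sat 09:00? ✓ → no.
handoff: start Mon 11:00 > Thu 14:00? ✗; end Thu 16:00 >= Thu 05:00? ✓; start Mon 11:00 <= Sat 09:00? ✓ → no.
ingest: start Mon 10:00 > Thu 14:00? ✗; end Thu 15:00 >= Thu 05:00? ✓; start Mon 10:00 <= Sat 09:00? ✓ → no.
load_test: start Thu 02:00 > Thu 14:00? ✗; end Sat 13:00 >= Thu 05:00? ✓; start Thu 02:00 <= Sat 09:00? ✓ → no.
qa_pass: start Tue 08:00 > Thu 14:00? ✗; end Fri 13:00 >= Thu 05:00? ✓; start Tue 08:00 <= Sat 09:00? ✓ → no.
retro: start Fri 02:00 > Thu 14:00? ✓; end Sun 16:00 >= Thu 05:00? ✓; start Fri 02:00 <= Sat 09:00? ✓ → yes.
soundcheck: start Sat 23:00 > Thu 14:00? ✓; end Sun 16:00 >= Thu 05:00? ✓; start Sat 23:00 <= Sat 09:00? ✗ → no.
sync_call: start Tue 07:00 > Thu 14:00? ✗; end Thu 02:00 >= Thu 05:00? ✗; start Tue 07:00 <= Sat 09:00? ✓ → no.
Result: retro.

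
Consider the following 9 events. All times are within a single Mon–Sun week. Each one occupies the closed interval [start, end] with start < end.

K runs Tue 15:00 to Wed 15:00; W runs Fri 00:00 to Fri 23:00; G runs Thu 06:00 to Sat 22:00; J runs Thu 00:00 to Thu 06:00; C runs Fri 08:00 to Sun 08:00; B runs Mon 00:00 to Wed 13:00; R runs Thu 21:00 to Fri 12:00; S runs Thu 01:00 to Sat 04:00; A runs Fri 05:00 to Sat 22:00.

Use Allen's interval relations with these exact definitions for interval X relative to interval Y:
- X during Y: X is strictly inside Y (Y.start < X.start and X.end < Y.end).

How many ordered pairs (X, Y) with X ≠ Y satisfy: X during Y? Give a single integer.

4

Checking all 72 ordered pairs for relation 'during'; matching pairs in alphabetical order:
(R, G): R during G ✓
(R, S): R during S ✓
(W, G): W during G ✓
(W, S): W during S ✓
Count: 4.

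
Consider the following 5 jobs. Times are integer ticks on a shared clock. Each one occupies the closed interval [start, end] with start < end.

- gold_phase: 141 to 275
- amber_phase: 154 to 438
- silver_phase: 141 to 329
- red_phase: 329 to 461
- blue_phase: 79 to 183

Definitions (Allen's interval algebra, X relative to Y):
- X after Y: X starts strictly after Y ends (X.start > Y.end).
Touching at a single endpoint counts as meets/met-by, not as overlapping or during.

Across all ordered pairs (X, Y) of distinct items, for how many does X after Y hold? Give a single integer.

Checking all 20 ordered pairs for relation 'after'; matching pairs in alphabetical order:
(red_phase, blue_phase): red_phase after blue_phase ✓
(red_phase, gold_phase): red_phase after gold_phase ✓
Count: 2.

2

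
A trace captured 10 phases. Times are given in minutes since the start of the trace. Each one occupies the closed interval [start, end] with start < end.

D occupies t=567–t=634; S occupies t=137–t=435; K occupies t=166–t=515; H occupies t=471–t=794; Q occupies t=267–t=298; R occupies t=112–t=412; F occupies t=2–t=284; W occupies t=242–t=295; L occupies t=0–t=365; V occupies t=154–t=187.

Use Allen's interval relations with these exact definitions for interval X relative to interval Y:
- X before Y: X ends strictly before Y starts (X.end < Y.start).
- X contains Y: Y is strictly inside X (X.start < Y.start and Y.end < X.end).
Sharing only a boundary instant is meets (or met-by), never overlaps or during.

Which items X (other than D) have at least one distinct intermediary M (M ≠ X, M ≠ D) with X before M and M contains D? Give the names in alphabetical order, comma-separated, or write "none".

Target D = [t=567, t=634].
Intermediaries M with M contains D: H.
Via H — items with X before H: F, L, Q, R, S, V, W.
Union: F, L, Q, R, S, V, W.

F, L, Q, R, S, V, W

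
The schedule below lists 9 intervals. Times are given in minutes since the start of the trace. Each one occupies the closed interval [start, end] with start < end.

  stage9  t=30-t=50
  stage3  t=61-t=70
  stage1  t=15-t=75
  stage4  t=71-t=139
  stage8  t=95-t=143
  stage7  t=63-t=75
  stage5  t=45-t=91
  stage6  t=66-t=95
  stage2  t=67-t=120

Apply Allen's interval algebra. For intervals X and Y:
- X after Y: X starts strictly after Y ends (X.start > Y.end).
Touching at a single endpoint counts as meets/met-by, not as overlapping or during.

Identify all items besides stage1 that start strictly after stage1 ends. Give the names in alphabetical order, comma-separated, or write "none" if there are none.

Target stage1 = [t=15, t=75].
stage2 [t=67, t=120] → overlapped-by → no.
stage3 [t=61, t=70] → during → no.
stage4 [t=71, t=139] → overlapped-by → no.
stage5 [t=45, t=91] → overlapped-by → no.
stage6 [t=66, t=95] → overlapped-by → no.
stage7 [t=63, t=75] → finishes → no.
stage8 [t=95, t=143] → after → yes.
stage9 [t=30, t=50] → during → no.
Result: stage8.

stage8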